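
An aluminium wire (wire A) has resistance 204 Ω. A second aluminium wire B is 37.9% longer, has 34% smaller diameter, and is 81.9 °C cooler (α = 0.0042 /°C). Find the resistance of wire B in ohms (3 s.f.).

424 Ω

R ∝ ρL/d² with ρ ∝ (1+αΔT), so R_B/R_A = (1 + 37.9/100) × (1 − 34/100)⁻² × (1 − 0.0042×81.9)
= 1.379 × 2.296 × 0.656 = 2.077
R_B = 2.077 × 204 = 424 Ω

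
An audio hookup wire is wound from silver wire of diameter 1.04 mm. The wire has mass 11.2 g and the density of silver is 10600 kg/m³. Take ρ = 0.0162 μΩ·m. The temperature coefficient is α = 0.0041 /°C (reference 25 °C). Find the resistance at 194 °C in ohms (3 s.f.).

ρ = 0.0162 μΩ·m = 1.62×10^-8 Ω·m
A = π(d/2)² = π(5.2000e-04 m)² = 8.4949e-07 m²
L = m/(density·A) = 0.0112/(10600×8.4949e-07) = 1.244 m
R = ρL/A = (1.62×10^-8)(1.244)/(8.4949e-07) = 0.02372 Ω
R(194 °C) = 0.02372 × (1 + 0.0041×169) = 0.0402 Ω

0.0402 Ω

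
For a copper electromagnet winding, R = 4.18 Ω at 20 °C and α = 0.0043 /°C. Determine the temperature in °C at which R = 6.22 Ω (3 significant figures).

R = R₀(1 + α(T − T₀)) ⇒ T = T₀ + (R/R₀ − 1)/α
T = 20 + (6.22/4.18 − 1)/0.0043 = 20 + (0.488)/0.0043 = 133 °C

133 °C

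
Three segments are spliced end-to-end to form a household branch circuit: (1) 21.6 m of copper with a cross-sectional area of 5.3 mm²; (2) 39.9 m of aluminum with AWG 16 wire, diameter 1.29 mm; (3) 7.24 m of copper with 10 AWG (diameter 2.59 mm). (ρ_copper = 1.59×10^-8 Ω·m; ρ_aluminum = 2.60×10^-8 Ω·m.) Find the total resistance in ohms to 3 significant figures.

0.880 Ω

Seg 1: A = 5.3 mm² = 5.300e-06 m²
R_1 = (1.59×10^-8)(21.6)/(5.300e-06) = 0.0648 Ω
Seg 2: A = π(1.29/2 mm)² = π(6.4500e-04 m)² = 1.307e-06 m²
R_2 = (2.60×10^-8)(39.9)/(1.307e-06) = 0.7937 Ω
Seg 3: A = π(2.59/2 mm)² = π(1.2950e-03 m)² = 5.269e-06 m²
R_3 = (1.59×10^-8)(7.24)/(5.269e-06) = 0.02185 Ω
R_total = R_1 + R_2 + R_3 = 0.880 Ω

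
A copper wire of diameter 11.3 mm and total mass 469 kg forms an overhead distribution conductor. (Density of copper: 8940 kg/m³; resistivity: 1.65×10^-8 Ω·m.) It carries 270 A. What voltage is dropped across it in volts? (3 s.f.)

23.2 V

A = π(d/2)² = π(5.6500e-03 m)² = 1.0029e-04 m²
L = m/(density·A) = 469/(8940×1.0029e-04) = 523.1 m
R = ρL/A = (1.65×10^-8)(523.1)/(1.0029e-04) = 0.08606 Ω
V = IR = 270 × 0.08606 = 23.2 V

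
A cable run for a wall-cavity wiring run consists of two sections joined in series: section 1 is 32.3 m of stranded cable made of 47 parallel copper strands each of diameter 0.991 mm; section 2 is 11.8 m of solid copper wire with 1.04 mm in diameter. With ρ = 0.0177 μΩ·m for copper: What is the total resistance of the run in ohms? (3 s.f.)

0.262 Ω

ρ = 0.0177 μΩ·m = 1.77×10^-8 Ω·m
Section 1: A_strand = π(4.9550e-04)² = 7.713e-07 m²; R₁ = ρL/(N·A_s) = (1.77×10^-8)(32.3)/(47×7.713e-07) = 0.01577 Ω
Section 2: A = π(d/2)² = π(5.2000e-04 m)² = 8.495e-07 m²
R₂ = (1.77×10^-8)(11.8)/(8.495e-07) = 0.2459 Ω
R = R₁ + R₂ = 0.262 Ω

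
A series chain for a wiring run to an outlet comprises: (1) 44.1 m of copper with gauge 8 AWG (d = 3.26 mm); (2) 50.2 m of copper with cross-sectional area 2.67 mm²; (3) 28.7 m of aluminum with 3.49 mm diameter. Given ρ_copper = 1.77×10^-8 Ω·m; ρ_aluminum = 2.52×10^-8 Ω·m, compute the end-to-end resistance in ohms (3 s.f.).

0.502 Ω

Seg 1: A = π(3.26/2 mm)² = π(1.6300e-03 m)² = 8.347e-06 m²
R_1 = (1.77×10^-8)(44.1)/(8.347e-06) = 0.09352 Ω
Seg 2: A = 2.67 mm² = 2.670e-06 m²
R_2 = (1.77×10^-8)(50.2)/(2.670e-06) = 0.3328 Ω
Seg 3: A = π(d/2)² = π(1.7450e-03 m)² = 9.566e-06 m²
R_3 = (2.52×10^-8)(28.7)/(9.566e-06) = 0.0756 Ω
R_total = R_1 + R_2 + R_3 = 0.502 Ω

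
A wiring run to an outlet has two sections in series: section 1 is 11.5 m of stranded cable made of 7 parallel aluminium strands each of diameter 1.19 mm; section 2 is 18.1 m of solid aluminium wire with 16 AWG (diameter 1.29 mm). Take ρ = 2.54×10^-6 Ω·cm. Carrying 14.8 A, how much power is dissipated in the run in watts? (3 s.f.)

85.3 W

ρ = 2.54×10^-6 Ω·cm = 2.54×10^-8 Ω·m
Section 1: A_strand = π(5.9500e-04)² = 1.112e-06 m²; R₁ = ρL/(N·A_s) = (2.54×10^-8)(11.5)/(7×1.112e-06) = 0.03752 Ω
Section 2: A = π(1.29/2 mm)² = π(6.4500e-04 m)² = 1.307e-06 m²
R₂ = (2.54×10^-8)(18.1)/(1.307e-06) = 0.3518 Ω
R = R₁ + R₂ = 0.3893 Ω
P = I²R = (14.8)² × 0.3893 = 85.3 W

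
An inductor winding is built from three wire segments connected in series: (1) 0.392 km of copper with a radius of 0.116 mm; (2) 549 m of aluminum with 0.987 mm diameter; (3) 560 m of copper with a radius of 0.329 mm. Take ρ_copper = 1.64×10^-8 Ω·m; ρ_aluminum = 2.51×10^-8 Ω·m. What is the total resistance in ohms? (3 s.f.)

Seg 1: A = πr² = π(1.1600e-04 m)² = 4.227e-08 m²
R_1 = (1.64×10^-8)(392)/(4.227e-08) = 152.1 Ω
Seg 2: A = π(d/2)² = π(4.9350e-04 m)² = 7.651e-07 m²
R_2 = (2.51×10^-8)(549)/(7.651e-07) = 18.01 Ω
Seg 3: A = πr² = π(3.2900e-04 m)² = 3.400e-07 m²
R_3 = (1.64×10^-8)(560)/(3.400e-07) = 27.01 Ω
R_total = R_1 + R_2 + R_3 = 197 Ω

197 Ω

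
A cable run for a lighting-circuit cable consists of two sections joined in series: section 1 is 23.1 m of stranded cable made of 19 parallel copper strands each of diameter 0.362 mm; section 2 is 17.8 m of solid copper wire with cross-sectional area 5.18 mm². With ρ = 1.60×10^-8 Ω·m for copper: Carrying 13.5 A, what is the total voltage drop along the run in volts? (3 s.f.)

3.29 V

Section 1: A_strand = π(1.8100e-04)² = 1.029e-07 m²; R₁ = ρL/(N·A_s) = (1.60×10^-8)(23.1)/(19×1.029e-07) = 0.189 Ω
Section 2: A = 5.18 mm² = 5.180e-06 m²
R₂ = (1.60×10^-8)(17.8)/(5.180e-06) = 0.05498 Ω
R = R₁ + R₂ = 0.244 Ω
V = IR = 13.5 × 0.244 = 3.29 V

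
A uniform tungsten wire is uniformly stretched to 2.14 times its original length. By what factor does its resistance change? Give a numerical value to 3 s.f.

Volume constant ⇒ A' = A/k with k = 2.14. R' = ρ(kL)/(A/k) = k²R.
Factor = 4.58

4.58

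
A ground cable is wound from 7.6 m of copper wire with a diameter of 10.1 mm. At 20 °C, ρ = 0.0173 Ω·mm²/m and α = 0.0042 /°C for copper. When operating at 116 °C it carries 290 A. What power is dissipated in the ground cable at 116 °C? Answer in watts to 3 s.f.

194 W

ρ = 0.0173 Ω·mm²/m = 1.73×10^-8 Ω·m
A = π(d/2)² = π(5.0500e-03 m)² = 8.012e-05 m²
R₍20₎ = ρL/A = (1.73×10^-8)(7.6)/(8.012e-05) = 0.001641 Ω
R₍116₎ = R₍20₎(1 + αΔT) = 0.001641 × (1 + 0.0042×96) = 0.002303 Ω
P = I²R = (290)² × 0.002303 = 194 W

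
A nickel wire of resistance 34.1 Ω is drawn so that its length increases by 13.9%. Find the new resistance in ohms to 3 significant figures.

44.2 Ω

k = 1 + 13.9/100 = 1.139; volume constant ⇒ A' = A/k, so R' = k²R.
R' = 1.297 × 34.1 = 44.2 Ω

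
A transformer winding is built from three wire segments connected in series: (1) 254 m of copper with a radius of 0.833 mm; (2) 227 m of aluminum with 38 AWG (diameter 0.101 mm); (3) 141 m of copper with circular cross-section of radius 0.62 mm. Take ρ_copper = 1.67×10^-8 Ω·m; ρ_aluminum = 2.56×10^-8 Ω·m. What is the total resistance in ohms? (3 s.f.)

729 Ω

Seg 1: A = πr² = π(8.3300e-04 m)² = 2.180e-06 m²
R_1 = (1.67×10^-8)(254)/(2.180e-06) = 1.946 Ω
Seg 2: A = π(0.101/2 mm)² = π(5.0500e-05 m)² = 8.012e-09 m²
R_2 = (2.56×10^-8)(227)/(8.012e-09) = 725.3 Ω
Seg 3: A = πr² = π(6.2000e-04 m)² = 1.208e-06 m²
R_3 = (1.67×10^-8)(141)/(1.208e-06) = 1.95 Ω
R_total = R_1 + R_2 + R_3 = 729 Ω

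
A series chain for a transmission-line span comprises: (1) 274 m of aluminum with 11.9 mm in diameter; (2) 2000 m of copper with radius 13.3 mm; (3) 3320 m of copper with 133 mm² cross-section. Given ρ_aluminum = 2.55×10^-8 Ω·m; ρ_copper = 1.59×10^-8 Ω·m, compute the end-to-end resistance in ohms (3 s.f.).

0.517 Ω

Seg 1: A = π(d/2)² = π(5.9500e-03 m)² = 1.112e-04 m²
R_1 = (2.55×10^-8)(274)/(1.112e-04) = 0.06282 Ω
Seg 2: A = πr² = π(1.3300e-02 m)² = 5.557e-04 m²
R_2 = (1.59×10^-8)(2000)/(5.557e-04) = 0.05722 Ω
Seg 3: A = 133 mm² = 1.330e-04 m²
R_3 = (1.59×10^-8)(3320)/(1.330e-04) = 0.3969 Ω
R_total = R_1 + R_2 + R_3 = 0.517 Ω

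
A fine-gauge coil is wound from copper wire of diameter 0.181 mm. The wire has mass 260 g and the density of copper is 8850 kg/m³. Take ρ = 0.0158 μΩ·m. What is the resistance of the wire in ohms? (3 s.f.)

ρ = 0.0158 μΩ·m = 1.58×10^-8 Ω·m
A = π(d/2)² = π(9.0500e-05 m)² = 2.5730e-08 m²
L = m/(density·A) = 0.26/(8850×2.5730e-08) = 1142 m
R = ρL/A = (1.58×10^-8)(1142)/(2.5730e-08) = 701 Ω

701 Ω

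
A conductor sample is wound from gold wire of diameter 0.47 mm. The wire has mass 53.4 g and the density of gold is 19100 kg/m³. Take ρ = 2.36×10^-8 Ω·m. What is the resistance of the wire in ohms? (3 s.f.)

2.19 Ω

A = π(d/2)² = π(2.3500e-04 m)² = 1.7349e-07 m²
L = m/(density·A) = 0.0534/(19100×1.7349e-07) = 16.11 m
R = ρL/A = (2.36×10^-8)(16.11)/(1.7349e-07) = 2.19 Ω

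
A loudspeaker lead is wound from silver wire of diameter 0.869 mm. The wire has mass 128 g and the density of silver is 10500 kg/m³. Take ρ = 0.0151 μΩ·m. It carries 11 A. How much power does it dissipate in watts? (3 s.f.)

63.3 W

ρ = 0.0151 μΩ·m = 1.51×10^-8 Ω·m
A = π(d/2)² = π(4.3450e-04 m)² = 5.9310e-07 m²
L = m/(density·A) = 0.128/(10500×5.9310e-07) = 20.55 m
R = ρL/A = (1.51×10^-8)(20.55)/(5.9310e-07) = 0.5233 Ω
P = I²R = (11)² × 0.5233 = 63.3 W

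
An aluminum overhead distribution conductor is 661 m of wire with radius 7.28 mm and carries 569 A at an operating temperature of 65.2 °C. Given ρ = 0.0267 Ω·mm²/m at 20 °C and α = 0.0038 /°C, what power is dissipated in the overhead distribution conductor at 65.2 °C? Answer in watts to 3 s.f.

ρ = 0.0267 Ω·mm²/m = 2.67×10^-8 Ω·m
A = πr² = π(7.2800e-03 m)² = 1.665e-04 m²
R₍20₎ = ρL/A = (2.67×10^-8)(661)/(1.665e-04) = 0.106 Ω
R₍65.2₎ = R₍20₎(1 + αΔT) = 0.106 × (1 + 0.0038×45.2) = 0.1242 Ω
P = I²R = (569)² × 0.1242 = 40200 W

40200 W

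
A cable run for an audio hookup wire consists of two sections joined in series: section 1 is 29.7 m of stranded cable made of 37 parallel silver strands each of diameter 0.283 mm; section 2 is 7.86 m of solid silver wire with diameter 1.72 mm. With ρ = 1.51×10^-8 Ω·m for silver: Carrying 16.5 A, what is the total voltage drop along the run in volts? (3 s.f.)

Section 1: A_strand = π(1.4150e-04)² = 6.290e-08 m²; R₁ = ρL/(N·A_s) = (1.51×10^-8)(29.7)/(37×6.290e-08) = 0.1927 Ω
Section 2: A = π(d/2)² = π(8.6000e-04 m)² = 2.324e-06 m²
R₂ = (1.51×10^-8)(7.86)/(2.324e-06) = 0.05108 Ω
R = R₁ + R₂ = 0.2438 Ω
V = IR = 16.5 × 0.2438 = 4.02 V

4.02 V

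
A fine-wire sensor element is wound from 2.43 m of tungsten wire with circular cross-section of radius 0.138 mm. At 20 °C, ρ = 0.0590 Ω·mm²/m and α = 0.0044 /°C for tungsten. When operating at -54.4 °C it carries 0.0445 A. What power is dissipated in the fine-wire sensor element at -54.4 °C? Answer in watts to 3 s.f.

ρ = 0.0590 Ω·mm²/m = 5.90×10^-8 Ω·m
A = πr² = π(1.3800e-04 m)² = 5.983e-08 m²
R₍20₎ = ρL/A = (5.90×10^-8)(2.43)/(5.983e-08) = 2.396 Ω
R₍-54.4₎ = R₍20₎(1 + αΔT) = 2.396 × (1 + 0.0044×-74.4) = 1.612 Ω
P = I²R = (0.0445)² × 1.612 = 0.00319 W

0.00319 W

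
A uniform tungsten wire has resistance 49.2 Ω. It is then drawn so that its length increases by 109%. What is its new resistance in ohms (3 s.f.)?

k = 1 + 109/100 = 2.09; volume constant ⇒ A' = A/k, so R' = k²R.
R' = 4.368 × 49.2 = 215 Ω

215 Ω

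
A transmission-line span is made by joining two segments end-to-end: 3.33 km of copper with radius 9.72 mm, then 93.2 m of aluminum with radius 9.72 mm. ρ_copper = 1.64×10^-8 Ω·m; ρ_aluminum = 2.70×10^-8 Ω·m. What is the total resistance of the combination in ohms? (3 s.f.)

0.192 Ω

Segment 1: A = πr² = π(9.7200e-03 m)² = 2.968e-04 m²
R₁ = ρL/A = (1.64×10^-8)(3330)/(2.968e-04) = 0.184 Ω
R₂ = (2.70×10^-8)(93.2)/(2.968e-04) = 0.008478 Ω
R = R₁ + R₂ = 0.192 Ω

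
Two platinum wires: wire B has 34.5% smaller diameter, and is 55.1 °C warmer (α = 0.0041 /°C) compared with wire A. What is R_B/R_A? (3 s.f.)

R ∝ ρL/d² with ρ ∝ (1+αΔT), so R_B/R_A = (1 − 34.5/100)⁻² × (1 + 0.0041×55.1)
= 2.331 × 1.226 = 2.86

2.86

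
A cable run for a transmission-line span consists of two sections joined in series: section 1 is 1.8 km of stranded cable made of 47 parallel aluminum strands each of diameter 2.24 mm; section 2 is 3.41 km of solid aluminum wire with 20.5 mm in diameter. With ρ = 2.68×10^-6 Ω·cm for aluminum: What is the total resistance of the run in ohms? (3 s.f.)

0.537 Ω

ρ = 2.68×10^-6 Ω·cm = 2.68×10^-8 Ω·m
Section 1: A_strand = π(1.1200e-03)² = 3.941e-06 m²; R₁ = ρL/(N·A_s) = (2.68×10^-8)(1800)/(47×3.941e-06) = 0.2604 Ω
Section 2: A = π(d/2)² = π(1.0250e-02 m)² = 3.301e-04 m²
R₂ = (2.68×10^-8)(3410)/(3.301e-04) = 0.2769 Ω
R = R₁ + R₂ = 0.537 Ω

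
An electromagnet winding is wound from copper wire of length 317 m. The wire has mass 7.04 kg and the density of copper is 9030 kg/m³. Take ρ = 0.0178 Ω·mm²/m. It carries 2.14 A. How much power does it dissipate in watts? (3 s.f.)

10.5 W

ρ = 0.0178 Ω·mm²/m = 1.78×10^-8 Ω·m
A = m/(density·L) = 7.04/(9030×317) = 2.4594e-06 m²
R = ρL/A = (1.78×10^-8)(317)/(2.4594e-06) = 2.294 Ω
P = I²R = (2.14)² × 2.294 = 10.5 W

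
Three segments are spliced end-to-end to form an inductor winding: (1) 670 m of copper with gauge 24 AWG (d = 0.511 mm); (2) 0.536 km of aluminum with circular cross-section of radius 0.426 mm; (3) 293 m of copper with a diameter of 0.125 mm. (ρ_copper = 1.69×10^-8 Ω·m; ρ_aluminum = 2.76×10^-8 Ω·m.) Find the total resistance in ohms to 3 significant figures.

Seg 1: A = π(0.511/2 mm)² = π(2.5550e-04 m)² = 2.051e-07 m²
R_1 = (1.69×10^-8)(670)/(2.051e-07) = 55.21 Ω
Seg 2: A = πr² = π(4.2600e-04 m)² = 5.701e-07 m²
R_2 = (2.76×10^-8)(536)/(5.701e-07) = 25.95 Ω
Seg 3: A = π(d/2)² = π(6.2500e-05 m)² = 1.227e-08 m²
R_3 = (1.69×10^-8)(293)/(1.227e-08) = 403.5 Ω
R_total = R_1 + R_2 + R_3 = 485 Ω

485 Ω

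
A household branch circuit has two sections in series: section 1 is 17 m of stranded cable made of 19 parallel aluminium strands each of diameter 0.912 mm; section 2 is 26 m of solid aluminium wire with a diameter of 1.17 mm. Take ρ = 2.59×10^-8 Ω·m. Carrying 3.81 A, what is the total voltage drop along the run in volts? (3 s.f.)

2.52 V

Section 1: A_strand = π(4.5600e-04)² = 6.533e-07 m²; R₁ = ρL/(N·A_s) = (2.59×10^-8)(17)/(19×6.533e-07) = 0.03547 Ω
Section 2: A = π(d/2)² = π(5.8500e-04 m)² = 1.075e-06 m²
R₂ = (2.59×10^-8)(26)/(1.075e-06) = 0.6263 Ω
R = R₁ + R₂ = 0.6618 Ω
V = IR = 3.81 × 0.6618 = 2.52 V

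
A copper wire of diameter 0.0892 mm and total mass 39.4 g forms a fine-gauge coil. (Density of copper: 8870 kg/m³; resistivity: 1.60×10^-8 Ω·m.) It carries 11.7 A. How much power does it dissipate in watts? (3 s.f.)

A = π(d/2)² = π(4.4600e-05 m)² = 6.2491e-09 m²
L = m/(density·A) = 0.0394/(8870×6.2491e-09) = 710.8 m
R = ρL/A = (1.60×10^-8)(710.8)/(6.2491e-09) = 1820 Ω
P = I²R = (11.7)² × 1820 = 2.49×10^5 W

2.49×10^5 W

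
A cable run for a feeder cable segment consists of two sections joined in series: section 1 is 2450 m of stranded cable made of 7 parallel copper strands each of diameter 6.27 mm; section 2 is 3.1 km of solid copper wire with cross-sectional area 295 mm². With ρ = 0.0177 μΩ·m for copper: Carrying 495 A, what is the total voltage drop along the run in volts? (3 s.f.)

ρ = 0.0177 μΩ·m = 1.77×10^-8 Ω·m
Section 1: A_strand = π(3.1350e-03)² = 3.088e-05 m²; R₁ = ρL/(N·A_s) = (1.77×10^-8)(2450)/(7×3.088e-05) = 0.2006 Ω
Section 2: A = 295 mm² = 2.950e-04 m²
R₂ = (1.77×10^-8)(3100)/(2.950e-04) = 0.186 Ω
R = R₁ + R₂ = 0.3866 Ω
V = IR = 495 × 0.3866 = 191 V

191 V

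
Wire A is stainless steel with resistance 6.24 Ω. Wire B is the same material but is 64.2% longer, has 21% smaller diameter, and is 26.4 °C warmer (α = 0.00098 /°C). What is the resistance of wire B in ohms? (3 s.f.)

16.8 Ω

R ∝ ρL/d² with ρ ∝ (1+αΔT), so R_B/R_A = (1 + 64.2/100) × (1 − 21/100)⁻² × (1 + 0.00098×26.4)
= 1.642 × 1.602 × 1.026 = 2.699
R_B = 2.699 × 6.24 = 16.8 Ω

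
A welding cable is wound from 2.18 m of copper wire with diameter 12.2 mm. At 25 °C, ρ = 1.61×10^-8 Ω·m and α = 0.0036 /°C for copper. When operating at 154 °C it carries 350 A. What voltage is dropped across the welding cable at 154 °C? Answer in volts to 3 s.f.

A = π(d/2)² = π(6.1000e-03 m)² = 1.169e-04 m²
R₍25₎ = ρL/A = (1.61×10^-8)(2.18)/(1.169e-04) = 3.002×10^-4 Ω
R₍154₎ = R₍25₎(1 + αΔT) = 3.002×10^-4 × (1 + 0.0036×129) = 4.397×10^-4 Ω
V = IR = 350 × 4.397×10^-4 = 0.154 V

0.154 V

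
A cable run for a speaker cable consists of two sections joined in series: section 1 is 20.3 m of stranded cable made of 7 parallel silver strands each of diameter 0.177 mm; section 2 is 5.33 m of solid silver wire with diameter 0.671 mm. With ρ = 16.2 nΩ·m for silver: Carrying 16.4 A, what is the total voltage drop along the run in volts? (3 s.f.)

35.3 V

ρ = 16.2 nΩ·m = 1.62×10^-8 Ω·m
Section 1: A_strand = π(8.8500e-05)² = 2.461e-08 m²; R₁ = ρL/(N·A_s) = (1.62×10^-8)(20.3)/(7×2.461e-08) = 1.909 Ω
Section 2: A = π(d/2)² = π(3.3550e-04 m)² = 3.536e-07 m²
R₂ = (1.62×10^-8)(5.33)/(3.536e-07) = 0.2442 Ω
R = R₁ + R₂ = 2.153 Ω
V = IR = 16.4 × 2.153 = 35.3 V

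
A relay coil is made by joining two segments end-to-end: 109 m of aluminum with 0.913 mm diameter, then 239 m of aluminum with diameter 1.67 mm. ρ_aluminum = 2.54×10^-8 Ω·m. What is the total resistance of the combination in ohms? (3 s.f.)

Segment 1: A = π(d/2)² = π(4.5650e-04 m)² = 6.547e-07 m²
R₁ = ρL/A = (2.54×10^-8)(109)/(6.547e-07) = 4.229 Ω
Segment 2: A = π(d/2)² = π(8.3500e-04 m)² = 2.190e-06 m²
R₂ = (2.54×10^-8)(239)/(2.190e-06) = 2.771 Ω
R = R₁ + R₂ = 7.00 Ω

7.00 Ω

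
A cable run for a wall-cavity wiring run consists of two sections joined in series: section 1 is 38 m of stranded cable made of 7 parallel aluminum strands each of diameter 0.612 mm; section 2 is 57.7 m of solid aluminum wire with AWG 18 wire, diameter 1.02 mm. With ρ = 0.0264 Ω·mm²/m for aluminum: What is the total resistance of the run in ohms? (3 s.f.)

2.35 Ω

ρ = 0.0264 Ω·mm²/m = 2.64×10^-8 Ω·m
Section 1: A_strand = π(3.0600e-04)² = 2.942e-07 m²; R₁ = ρL/(N·A_s) = (2.64×10^-8)(38)/(7×2.942e-07) = 0.4872 Ω
Section 2: A = π(1.02/2 mm)² = π(5.1000e-04 m)² = 8.171e-07 m²
R₂ = (2.64×10^-8)(57.7)/(8.171e-07) = 1.864 Ω
R = R₁ + R₂ = 2.35 Ω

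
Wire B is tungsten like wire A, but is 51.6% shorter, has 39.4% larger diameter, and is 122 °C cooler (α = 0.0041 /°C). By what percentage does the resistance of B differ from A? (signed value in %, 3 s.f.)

-87.6%

R ∝ ρL/d² with ρ ∝ (1+αΔT), so R_B/R_A = (1 − 51.6/100) × (1 + 39.4/100)⁻² × (1 − 0.0041×122)
= 0.484 × 0.5146 × 0.4998 = 0.1245
(R_B − R_A)/R_A = 0.1245 − 1 = -87.6%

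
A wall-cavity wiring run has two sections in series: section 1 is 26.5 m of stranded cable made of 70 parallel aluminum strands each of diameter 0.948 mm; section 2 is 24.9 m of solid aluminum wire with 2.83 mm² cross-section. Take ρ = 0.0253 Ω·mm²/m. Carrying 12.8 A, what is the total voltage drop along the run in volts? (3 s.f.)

3.02 V

ρ = 0.0253 Ω·mm²/m = 2.53×10^-8 Ω·m
Section 1: A_strand = π(4.7400e-04)² = 7.058e-07 m²; R₁ = ρL/(N·A_s) = (2.53×10^-8)(26.5)/(70×7.058e-07) = 0.01357 Ω
Section 2: A = 2.83 mm² = 2.830e-06 m²
R₂ = (2.53×10^-8)(24.9)/(2.830e-06) = 0.2226 Ω
R = R₁ + R₂ = 0.2362 Ω
V = IR = 12.8 × 0.2362 = 3.02 V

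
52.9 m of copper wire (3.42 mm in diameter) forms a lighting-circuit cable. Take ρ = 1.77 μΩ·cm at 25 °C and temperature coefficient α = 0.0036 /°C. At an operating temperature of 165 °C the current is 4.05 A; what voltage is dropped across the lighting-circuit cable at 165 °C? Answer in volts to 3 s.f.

0.621 V

ρ = 1.77 μΩ·cm = 1.77×10^-8 Ω·m
A = π(d/2)² = π(1.7100e-03 m)² = 9.186e-06 m²
R₍25₎ = ρL/A = (1.77×10^-8)(52.9)/(9.186e-06) = 0.1019 Ω
R₍165₎ = R₍25₎(1 + αΔT) = 0.1019 × (1 + 0.0036×140) = 0.1533 Ω
V = IR = 4.05 × 0.1533 = 0.621 V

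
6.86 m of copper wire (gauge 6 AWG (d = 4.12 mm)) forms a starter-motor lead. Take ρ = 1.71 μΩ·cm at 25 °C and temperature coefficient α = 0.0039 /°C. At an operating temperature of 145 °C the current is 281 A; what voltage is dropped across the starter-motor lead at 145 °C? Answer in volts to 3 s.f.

ρ = 1.71 μΩ·cm = 1.71×10^-8 Ω·m
A = π(4.12/2 mm)² = π(2.0600e-03 m)² = 1.333e-05 m²
R₍25₎ = ρL/A = (1.71×10^-8)(6.86)/(1.333e-05) = 0.008799 Ω
R₍145₎ = R₍25₎(1 + αΔT) = 0.008799 × (1 + 0.0039×120) = 0.01292 Ω
V = IR = 281 × 0.01292 = 3.63 V

3.63 V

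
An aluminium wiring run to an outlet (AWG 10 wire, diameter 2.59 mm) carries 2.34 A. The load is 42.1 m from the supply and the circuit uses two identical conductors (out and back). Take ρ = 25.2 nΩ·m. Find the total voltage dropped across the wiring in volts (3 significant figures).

0.942 V

ρ = 25.2 nΩ·m = 2.52×10^-8 Ω·m
A = π(2.59/2 mm)² = π(1.2950e-03 m)² = 5.269e-06 m²
Total conductor length (both ways) L = 2 × 42.1 = 84.2 m
R = ρL/A = (2.52×10^-8)(84.2)/(5.269e-06) = 0.4027 Ω
V = IR = 2.34 × 0.4027 = 0.942 V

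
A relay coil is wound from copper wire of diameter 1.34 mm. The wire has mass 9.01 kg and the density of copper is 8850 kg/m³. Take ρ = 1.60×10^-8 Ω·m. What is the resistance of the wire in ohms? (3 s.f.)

A = π(d/2)² = π(6.7000e-04 m)² = 1.4103e-06 m²
L = m/(density·A) = 9.01/(8850×1.4103e-06) = 721.9 m
R = ρL/A = (1.60×10^-8)(721.9)/(1.4103e-06) = 8.19 Ω

8.19 Ω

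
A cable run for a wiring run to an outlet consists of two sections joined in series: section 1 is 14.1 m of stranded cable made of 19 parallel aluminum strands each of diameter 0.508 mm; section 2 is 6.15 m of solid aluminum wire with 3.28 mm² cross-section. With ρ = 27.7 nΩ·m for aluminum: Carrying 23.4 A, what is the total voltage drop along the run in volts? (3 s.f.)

3.59 V

ρ = 27.7 nΩ·m = 2.77×10^-8 Ω·m
Section 1: A_strand = π(2.5400e-04)² = 2.027e-07 m²; R₁ = ρL/(N·A_s) = (2.77×10^-8)(14.1)/(19×2.027e-07) = 0.1014 Ω
Section 2: A = 3.28 mm² = 3.280e-06 m²
R₂ = (2.77×10^-8)(6.15)/(3.280e-06) = 0.05194 Ω
R = R₁ + R₂ = 0.1534 Ω
V = IR = 23.4 × 0.1534 = 3.59 V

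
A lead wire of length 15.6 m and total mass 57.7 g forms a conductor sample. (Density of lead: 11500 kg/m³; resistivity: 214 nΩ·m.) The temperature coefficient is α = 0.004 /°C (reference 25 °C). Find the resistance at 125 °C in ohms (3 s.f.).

14.5 Ω

ρ = 214 nΩ·m = 2.14×10^-7 Ω·m
A = m/(density·L) = 0.0577/(11500×15.6) = 3.2163e-07 m²
R = ρL/A = (2.14×10^-7)(15.6)/(3.2163e-07) = 10.38 Ω
R(125 °C) = 10.38 × (1 + 0.004×100) = 14.5 Ω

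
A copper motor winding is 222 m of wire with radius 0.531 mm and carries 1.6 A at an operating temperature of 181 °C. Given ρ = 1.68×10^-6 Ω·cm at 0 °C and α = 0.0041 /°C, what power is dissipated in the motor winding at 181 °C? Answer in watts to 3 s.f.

18.8 W

ρ = 1.68×10^-6 Ω·cm = 1.68×10^-8 Ω·m
A = πr² = π(5.3100e-04 m)² = 8.858e-07 m²
R₍0₎ = ρL/A = (1.68×10^-8)(222)/(8.858e-07) = 4.21 Ω
R₍181₎ = R₍0₎(1 + αΔT) = 4.21 × (1 + 0.0041×181) = 7.335 Ω
P = I²R = (1.6)² × 7.335 = 18.8 W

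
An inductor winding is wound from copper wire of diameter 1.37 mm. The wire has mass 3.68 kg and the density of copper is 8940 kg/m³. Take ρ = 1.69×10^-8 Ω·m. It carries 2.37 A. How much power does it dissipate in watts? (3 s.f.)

18.0 W

A = π(d/2)² = π(6.8500e-04 m)² = 1.4741e-06 m²
L = m/(density·A) = 3.68/(8940×1.4741e-06) = 279.2 m
R = ρL/A = (1.69×10^-8)(279.2)/(1.4741e-06) = 3.201 Ω
P = I²R = (2.37)² × 3.201 = 18.0 W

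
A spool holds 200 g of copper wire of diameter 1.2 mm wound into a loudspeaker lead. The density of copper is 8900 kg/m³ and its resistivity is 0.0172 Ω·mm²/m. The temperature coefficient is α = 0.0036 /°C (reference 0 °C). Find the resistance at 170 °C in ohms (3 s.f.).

0.487 Ω

ρ = 0.0172 Ω·mm²/m = 1.72×10^-8 Ω·m
A = π(d/2)² = π(6.0000e-04 m)² = 1.1310e-06 m²
L = m/(density·A) = 0.2/(8900×1.1310e-06) = 19.87 m
R = ρL/A = (1.72×10^-8)(19.87)/(1.1310e-06) = 0.3022 Ω
R(170 °C) = 0.3022 × (1 + 0.0036×170) = 0.487 Ω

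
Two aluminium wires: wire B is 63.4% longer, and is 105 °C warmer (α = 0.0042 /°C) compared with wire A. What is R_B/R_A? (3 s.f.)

2.35

R ∝ ρL/d² with ρ ∝ (1+αΔT), so R_B/R_A = (1 + 63.4/100) × (1 + 0.0042×105)
= 1.634 × 1.441 = 2.35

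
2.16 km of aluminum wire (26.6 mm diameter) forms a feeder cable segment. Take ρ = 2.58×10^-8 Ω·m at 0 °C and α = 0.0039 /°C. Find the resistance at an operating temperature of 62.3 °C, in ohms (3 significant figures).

0.125 Ω

A = π(d/2)² = π(1.3300e-02 m)² = 5.557e-04 m²
R₍0°C₎ = ρL/A = (2.58×10^-8)(2160)/(5.557e-04) = 0.1003 Ω
R = R₀(1 + αΔT) = 0.1003(1 + 0.0039×62.3) = 0.125 Ω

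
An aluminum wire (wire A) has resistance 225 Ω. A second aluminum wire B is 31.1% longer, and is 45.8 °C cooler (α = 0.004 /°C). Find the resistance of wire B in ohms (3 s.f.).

241 Ω

R ∝ ρL/d² with ρ ∝ (1+αΔT), so R_B/R_A = (1 + 31.1/100) × (1 − 0.004×45.8)
= 1.311 × 0.8168 = 1.071
R_B = 1.071 × 225 = 241 Ω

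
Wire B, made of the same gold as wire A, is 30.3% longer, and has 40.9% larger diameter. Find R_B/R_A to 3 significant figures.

0.656

R ∝ L/d², so R_B/R_A = (1 + 30.3/100) × (1 + 40.9/100)⁻²
= 1.303 × 0.5037 = 0.656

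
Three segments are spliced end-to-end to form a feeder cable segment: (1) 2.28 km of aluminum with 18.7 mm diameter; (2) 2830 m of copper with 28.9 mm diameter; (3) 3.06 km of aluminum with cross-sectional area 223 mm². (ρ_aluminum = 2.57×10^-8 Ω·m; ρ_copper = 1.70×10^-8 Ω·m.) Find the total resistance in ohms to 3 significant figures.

Seg 1: A = π(d/2)² = π(9.3500e-03 m)² = 2.746e-04 m²
R_1 = (2.57×10^-8)(2280)/(2.746e-04) = 0.2134 Ω
Seg 2: A = π(d/2)² = π(1.4450e-02 m)² = 6.560e-04 m²
R_2 = (1.70×10^-8)(2830)/(6.560e-04) = 0.07334 Ω
Seg 3: A = 223 mm² = 2.230e-04 m²
R_3 = (2.57×10^-8)(3060)/(2.230e-04) = 0.3527 Ω
R_total = R_1 + R_2 + R_3 = 0.639 Ω

0.639 Ω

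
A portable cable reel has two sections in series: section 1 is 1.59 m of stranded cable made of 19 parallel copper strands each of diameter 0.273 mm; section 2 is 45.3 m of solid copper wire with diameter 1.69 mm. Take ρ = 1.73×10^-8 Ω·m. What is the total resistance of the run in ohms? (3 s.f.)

Section 1: A_strand = π(1.3650e-04)² = 5.853e-08 m²; R₁ = ρL/(N·A_s) = (1.73×10^-8)(1.59)/(19×5.853e-08) = 0.02473 Ω
Section 2: A = π(d/2)² = π(8.4500e-04 m)² = 2.243e-06 m²
R₂ = (1.73×10^-8)(45.3)/(2.243e-06) = 0.3494 Ω
R = R₁ + R₂ = 0.374 Ω

0.374 Ω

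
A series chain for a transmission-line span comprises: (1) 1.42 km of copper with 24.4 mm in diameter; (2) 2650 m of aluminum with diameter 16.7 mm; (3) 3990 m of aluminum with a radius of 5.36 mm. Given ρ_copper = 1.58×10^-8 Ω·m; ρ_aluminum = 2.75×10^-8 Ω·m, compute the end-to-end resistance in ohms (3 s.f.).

1.60 Ω

Seg 1: A = π(d/2)² = π(1.2200e-02 m)² = 4.676e-04 m²
R_1 = (1.58×10^-8)(1420)/(4.676e-04) = 0.04798 Ω
Seg 2: A = π(d/2)² = π(8.3500e-03 m)² = 2.190e-04 m²
R_2 = (2.75×10^-8)(2650)/(2.190e-04) = 0.3327 Ω
Seg 3: A = πr² = π(5.3600e-03 m)² = 9.026e-05 m²
R_3 = (2.75×10^-8)(3990)/(9.026e-05) = 1.216 Ω
R_total = R_1 + R_2 + R_3 = 1.60 Ω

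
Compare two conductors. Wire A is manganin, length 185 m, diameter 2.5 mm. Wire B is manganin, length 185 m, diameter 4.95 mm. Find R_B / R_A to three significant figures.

0.255

R ∝ ρL/d², so R_B/R_A = (d_A/d_B)²
= (2.5/4.95)² = 0.255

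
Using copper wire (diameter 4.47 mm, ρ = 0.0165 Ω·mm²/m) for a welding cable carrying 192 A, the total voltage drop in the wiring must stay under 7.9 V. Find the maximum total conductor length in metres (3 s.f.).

39.1 m

ρ = 0.0165 Ω·mm²/m = 1.65×10^-8 Ω·m
A = π(d/2)² = π(2.2350e-03 m)² = 1.569e-05 m²
L_max = V_max·A/(1·ρI) = (7.9)(1.569e-05)/(1.65×10^-8×192) = 39.1 m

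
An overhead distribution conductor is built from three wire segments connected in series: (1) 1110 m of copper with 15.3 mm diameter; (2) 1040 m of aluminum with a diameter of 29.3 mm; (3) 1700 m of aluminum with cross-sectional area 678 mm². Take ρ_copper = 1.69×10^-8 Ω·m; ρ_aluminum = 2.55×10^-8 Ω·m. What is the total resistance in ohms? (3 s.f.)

0.205 Ω

Seg 1: A = π(d/2)² = π(7.6500e-03 m)² = 1.839e-04 m²
R_1 = (1.69×10^-8)(1110)/(1.839e-04) = 0.102 Ω
Seg 2: A = π(d/2)² = π(1.4650e-02 m)² = 6.743e-04 m²
R_2 = (2.55×10^-8)(1040)/(6.743e-04) = 0.03933 Ω
Seg 3: A = 678 mm² = 6.780e-04 m²
R_3 = (2.55×10^-8)(1700)/(6.780e-04) = 0.06394 Ω
R_total = R_1 + R_2 + R_3 = 0.205 Ω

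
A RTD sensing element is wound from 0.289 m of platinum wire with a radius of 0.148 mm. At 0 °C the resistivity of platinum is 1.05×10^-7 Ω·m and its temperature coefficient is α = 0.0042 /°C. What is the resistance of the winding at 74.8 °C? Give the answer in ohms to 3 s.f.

A = πr² = π(1.4800e-04 m)² = 6.881e-08 m²
R₍0°C₎ = ρL/A = (1.05×10^-7)(0.289)/(6.881e-08) = 0.441 Ω
R = R₀(1 + αΔT) = 0.441(1 + 0.0042×74.8) = 0.580 Ω

0.580 Ω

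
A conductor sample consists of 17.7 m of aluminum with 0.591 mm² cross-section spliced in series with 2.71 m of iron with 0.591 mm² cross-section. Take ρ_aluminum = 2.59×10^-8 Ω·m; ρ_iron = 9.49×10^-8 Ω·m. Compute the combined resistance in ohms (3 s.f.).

Segment 1: A = 0.591 mm² = 5.910e-07 m²
R₁ = ρL/A = (2.59×10^-8)(17.7)/(5.910e-07) = 0.7757 Ω
R₂ = (9.49×10^-8)(2.71)/(5.910e-07) = 0.4352 Ω
R = R₁ + R₂ = 1.21 Ω

1.21 Ω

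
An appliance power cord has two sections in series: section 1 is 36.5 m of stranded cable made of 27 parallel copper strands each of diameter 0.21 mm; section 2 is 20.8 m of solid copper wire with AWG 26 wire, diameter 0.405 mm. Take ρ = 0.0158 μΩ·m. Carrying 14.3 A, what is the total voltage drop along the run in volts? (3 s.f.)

ρ = 0.0158 μΩ·m = 1.58×10^-8 Ω·m
Section 1: A_strand = π(1.0500e-04)² = 3.464e-08 m²; R₁ = ρL/(N·A_s) = (1.58×10^-8)(36.5)/(27×3.464e-08) = 0.6167 Ω
Section 2: A = π(0.405/2 mm)² = π(2.0250e-04 m)² = 1.288e-07 m²
R₂ = (1.58×10^-8)(20.8)/(1.288e-07) = 2.551 Ω
R = R₁ + R₂ = 3.168 Ω
V = IR = 14.3 × 3.168 = 45.3 V

45.3 V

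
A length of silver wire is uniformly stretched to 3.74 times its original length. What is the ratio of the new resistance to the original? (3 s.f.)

Volume constant ⇒ A' = A/k with k = 3.74. R' = ρ(kL)/(A/k) = k²R.
Factor = 14.0

14.0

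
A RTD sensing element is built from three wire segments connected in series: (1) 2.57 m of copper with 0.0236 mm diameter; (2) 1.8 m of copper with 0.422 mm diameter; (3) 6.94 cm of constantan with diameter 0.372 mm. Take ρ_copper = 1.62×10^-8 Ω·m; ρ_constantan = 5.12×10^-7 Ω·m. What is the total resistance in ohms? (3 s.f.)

95.7 Ω

Seg 1: A = π(d/2)² = π(1.1800e-05 m)² = 4.374e-10 m²
R_1 = (1.62×10^-8)(2.57)/(4.374e-10) = 95.18 Ω
Seg 2: A = π(d/2)² = π(2.1100e-04 m)² = 1.399e-07 m²
R_2 = (1.62×10^-8)(1.8)/(1.399e-07) = 0.2085 Ω
Seg 3: A = π(d/2)² = π(1.8600e-04 m)² = 1.087e-07 m²
R_3 = (5.12×10^-7)(0.0694)/(1.087e-07) = 0.3269 Ω
R_total = R_1 + R_2 + R_3 = 95.7 Ω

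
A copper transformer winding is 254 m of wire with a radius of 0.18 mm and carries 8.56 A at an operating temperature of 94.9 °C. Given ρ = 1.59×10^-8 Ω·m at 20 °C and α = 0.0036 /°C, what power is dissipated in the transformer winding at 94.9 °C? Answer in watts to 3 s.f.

A = πr² = π(1.8000e-04 m)² = 1.018e-07 m²
R₍20₎ = ρL/A = (1.59×10^-8)(254)/(1.018e-07) = 39.68 Ω
R₍94.9₎ = R₍20₎(1 + αΔT) = 39.68 × (1 + 0.0036×74.9) = 50.38 Ω
P = I²R = (8.56)² × 50.38 = 3690 W

3690 W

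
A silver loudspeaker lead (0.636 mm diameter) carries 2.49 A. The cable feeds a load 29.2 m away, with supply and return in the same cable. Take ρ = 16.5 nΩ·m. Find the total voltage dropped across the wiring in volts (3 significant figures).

ρ = 16.5 nΩ·m = 1.65×10^-8 Ω·m
A = π(d/2)² = π(3.1800e-04 m)² = 3.177e-07 m²
Total conductor length (both ways) L = 2 × 29.2 = 58.4 m
R = ρL/A = (1.65×10^-8)(58.4)/(3.177e-07) = 3.033 Ω
V = IR = 2.49 × 3.033 = 7.55 V

7.55 V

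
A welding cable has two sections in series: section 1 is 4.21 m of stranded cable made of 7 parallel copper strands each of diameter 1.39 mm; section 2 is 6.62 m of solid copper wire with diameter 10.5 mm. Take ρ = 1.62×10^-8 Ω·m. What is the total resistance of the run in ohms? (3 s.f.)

0.00766 Ω

Section 1: A_strand = π(6.9500e-04)² = 1.517e-06 m²; R₁ = ρL/(N·A_s) = (1.62×10^-8)(4.21)/(7×1.517e-06) = 0.006421 Ω
Section 2: A = π(d/2)² = π(5.2500e-03 m)² = 8.659e-05 m²
R₂ = (1.62×10^-8)(6.62)/(8.659e-05) = 0.001239 Ω
R = R₁ + R₂ = 0.00766 Ω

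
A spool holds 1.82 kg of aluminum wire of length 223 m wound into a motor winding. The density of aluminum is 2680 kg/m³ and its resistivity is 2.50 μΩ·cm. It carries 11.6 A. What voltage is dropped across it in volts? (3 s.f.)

ρ = 2.50 μΩ·cm = 2.50×10^-8 Ω·m
A = m/(density·L) = 1.82/(2680×223) = 3.0453e-06 m²
R = ρL/A = (2.50×10^-8)(223)/(3.0453e-06) = 1.831 Ω
V = IR = 11.6 × 1.831 = 21.2 V

21.2 V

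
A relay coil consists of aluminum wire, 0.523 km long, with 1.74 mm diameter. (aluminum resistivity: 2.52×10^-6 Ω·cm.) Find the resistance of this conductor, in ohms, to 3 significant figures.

5.54 Ω

ρ = 2.52×10^-6 Ω·cm = 2.52×10^-8 Ω·m
A = π(d/2)² = π(8.7000e-04 m)² = 2.378e-06 m²
R = ρL/A = (2.52×10^-8)(523 m)/(2.378e-06 m²) = 5.54 Ω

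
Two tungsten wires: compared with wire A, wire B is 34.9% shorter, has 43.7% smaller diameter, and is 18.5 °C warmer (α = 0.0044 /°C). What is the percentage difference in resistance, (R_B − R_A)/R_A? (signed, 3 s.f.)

R ∝ ρL/d² with ρ ∝ (1+αΔT), so R_B/R_A = (1 − 34.9/100) × (1 − 43.7/100)⁻² × (1 + 0.0044×18.5)
= 0.651 × 3.155 × 1.081 = 2.221
(R_B − R_A)/R_A = 2.221 − 1 = 122%

122%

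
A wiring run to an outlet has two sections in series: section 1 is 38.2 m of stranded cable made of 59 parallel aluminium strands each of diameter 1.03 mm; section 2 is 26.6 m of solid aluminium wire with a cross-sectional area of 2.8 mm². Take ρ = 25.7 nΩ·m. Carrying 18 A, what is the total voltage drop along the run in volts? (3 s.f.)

4.75 V

ρ = 25.7 nΩ·m = 2.57×10^-8 Ω·m
Section 1: A_strand = π(5.1500e-04)² = 8.332e-07 m²; R₁ = ρL/(N·A_s) = (2.57×10^-8)(38.2)/(59×8.332e-07) = 0.01997 Ω
Section 2: A = 2.8 mm² = 2.800e-06 m²
R₂ = (2.57×10^-8)(26.6)/(2.800e-06) = 0.2442 Ω
R = R₁ + R₂ = 0.2641 Ω
V = IR = 18 × 0.2641 = 4.75 V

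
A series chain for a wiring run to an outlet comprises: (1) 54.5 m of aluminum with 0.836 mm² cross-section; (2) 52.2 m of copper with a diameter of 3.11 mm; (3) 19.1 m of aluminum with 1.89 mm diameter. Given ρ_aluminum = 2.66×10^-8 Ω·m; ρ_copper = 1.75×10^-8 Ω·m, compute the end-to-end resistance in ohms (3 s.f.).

Seg 1: A = 0.836 mm² = 8.360e-07 m²
R_1 = (2.66×10^-8)(54.5)/(8.360e-07) = 1.734 Ω
Seg 2: A = π(d/2)² = π(1.5550e-03 m)² = 7.596e-06 m²
R_2 = (1.75×10^-8)(52.2)/(7.596e-06) = 0.1203 Ω
Seg 3: A = π(d/2)² = π(9.4500e-04 m)² = 2.806e-06 m²
R_3 = (2.66×10^-8)(19.1)/(2.806e-06) = 0.1811 Ω
R_total = R_1 + R_2 + R_3 = 2.04 Ω

2.04 Ω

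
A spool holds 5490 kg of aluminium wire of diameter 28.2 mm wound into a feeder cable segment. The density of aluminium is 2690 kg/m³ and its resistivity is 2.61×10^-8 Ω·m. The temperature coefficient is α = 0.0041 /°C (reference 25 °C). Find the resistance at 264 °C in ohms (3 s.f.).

0.270 Ω

A = π(d/2)² = π(1.4100e-02 m)² = 6.2458e-04 m²
L = m/(density·A) = 5490/(2690×6.2458e-04) = 3268 m
R = ρL/A = (2.61×10^-8)(3268)/(6.2458e-04) = 0.1365 Ω
R(264 °C) = 0.1365 × (1 + 0.0041×239) = 0.270 Ω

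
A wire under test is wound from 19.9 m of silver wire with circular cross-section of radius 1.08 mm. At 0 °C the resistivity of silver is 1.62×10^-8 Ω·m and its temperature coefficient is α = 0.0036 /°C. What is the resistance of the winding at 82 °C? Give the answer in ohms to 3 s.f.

A = πr² = π(1.0800e-03 m)² = 3.664e-06 m²
R₍0°C₎ = ρL/A = (1.62×10^-8)(19.9)/(3.664e-06) = 0.08798 Ω
R = R₀(1 + αΔT) = 0.08798(1 + 0.0036×82) = 0.114 Ω

0.114 Ω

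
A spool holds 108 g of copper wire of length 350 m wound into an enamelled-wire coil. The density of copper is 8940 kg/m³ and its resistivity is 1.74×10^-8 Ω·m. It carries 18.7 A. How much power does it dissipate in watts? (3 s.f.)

61700 W

A = m/(density·L) = 0.108/(8940×350) = 3.4516e-08 m²
R = ρL/A = (1.74×10^-8)(350)/(3.4516e-08) = 176.4 Ω
P = I²R = (18.7)² × 176.4 = 61700 W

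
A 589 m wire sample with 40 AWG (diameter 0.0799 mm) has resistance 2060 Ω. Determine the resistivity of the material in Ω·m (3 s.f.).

1.75×10^-8 Ω·m

A = π(0.0799/2 mm)² = π(3.9950e-05 m)² = 5.014e-09 m²
ρ = RA/L = (2060)(5.014e-09)/(589) = 1.75×10^-8 Ω·m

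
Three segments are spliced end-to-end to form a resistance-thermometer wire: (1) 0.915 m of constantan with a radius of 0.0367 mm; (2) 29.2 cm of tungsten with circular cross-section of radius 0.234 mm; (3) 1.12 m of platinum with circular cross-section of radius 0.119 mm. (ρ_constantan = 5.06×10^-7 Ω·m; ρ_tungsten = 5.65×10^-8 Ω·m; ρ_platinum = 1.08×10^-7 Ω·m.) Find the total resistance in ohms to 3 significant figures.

Seg 1: A = πr² = π(3.6700e-05 m)² = 4.231e-09 m²
R_1 = (5.06×10^-7)(0.915)/(4.231e-09) = 109.4 Ω
Seg 2: A = πr² = π(2.3400e-04 m)² = 1.720e-07 m²
R_2 = (5.65×10^-8)(0.292)/(1.720e-07) = 0.09591 Ω
Seg 3: A = πr² = π(1.1900e-04 m)² = 4.449e-08 m²
R_3 = (1.08×10^-7)(1.12)/(4.449e-08) = 2.719 Ω
R_total = R_1 + R_2 + R_3 = 112 Ω

112 Ω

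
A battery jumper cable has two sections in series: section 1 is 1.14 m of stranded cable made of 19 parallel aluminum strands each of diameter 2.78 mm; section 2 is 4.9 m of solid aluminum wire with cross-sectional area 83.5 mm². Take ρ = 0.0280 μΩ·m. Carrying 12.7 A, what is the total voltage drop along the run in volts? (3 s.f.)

0.0244 V

ρ = 0.0280 μΩ·m = 2.80×10^-8 Ω·m
Section 1: A_strand = π(1.3900e-03)² = 6.070e-06 m²; R₁ = ρL/(N·A_s) = (2.80×10^-8)(1.14)/(19×6.070e-06) = 2.768×10^-4 Ω
Section 2: A = 83.5 mm² = 8.350e-05 m²
R₂ = (2.80×10^-8)(4.9)/(8.350e-05) = 0.001643 Ω
R = R₁ + R₂ = 0.00192 Ω
V = IR = 12.7 × 0.00192 = 0.0244 V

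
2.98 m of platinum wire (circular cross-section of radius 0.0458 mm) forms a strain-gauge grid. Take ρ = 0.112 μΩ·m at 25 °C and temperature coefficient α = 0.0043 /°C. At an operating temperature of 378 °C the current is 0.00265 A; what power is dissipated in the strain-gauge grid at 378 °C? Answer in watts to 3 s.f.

ρ = 0.112 μΩ·m = 1.12×10^-7 Ω·m
A = πr² = π(4.5800e-05 m)² = 6.590e-09 m²
R₍25₎ = ρL/A = (1.12×10^-7)(2.98)/(6.590e-09) = 50.65 Ω
R₍378₎ = R₍25₎(1 + αΔT) = 50.65 × (1 + 0.0043×353) = 127.5 Ω
P = I²R = (0.00265)² × 127.5 = 8.96×10^-4 W

8.96×10^-4 W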